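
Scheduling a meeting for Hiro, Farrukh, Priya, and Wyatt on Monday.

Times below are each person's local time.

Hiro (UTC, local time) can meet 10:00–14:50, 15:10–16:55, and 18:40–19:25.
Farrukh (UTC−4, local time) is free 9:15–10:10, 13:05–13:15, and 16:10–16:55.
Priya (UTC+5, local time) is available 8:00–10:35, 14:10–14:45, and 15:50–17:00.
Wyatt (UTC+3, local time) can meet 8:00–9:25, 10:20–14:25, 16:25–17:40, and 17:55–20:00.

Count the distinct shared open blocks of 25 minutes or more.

0

Hiro → UTC: 10:00–14:50, 15:10–16:55, 18:40–19:25.
Farrukh → UTC: 13:15–14:10, 17:05–17:15, 20:10–20:55.
Priya → UTC: 03:00–05:35, 09:10–09:45, 10:50–12:00.
Wyatt → UTC: 05:00–06:25, 07:20–11:25, 13:25–14:40, 14:55–17:00.
Hiro ∩ Farrukh: 13:15–14:10.
Hiro ∩ Farrukh ∩ Priya: (none).
Hiro ∩ Farrukh ∩ Priya ∩ Wyatt: (none).
Windows ≥ 25 min: (none).
That's 0 windows.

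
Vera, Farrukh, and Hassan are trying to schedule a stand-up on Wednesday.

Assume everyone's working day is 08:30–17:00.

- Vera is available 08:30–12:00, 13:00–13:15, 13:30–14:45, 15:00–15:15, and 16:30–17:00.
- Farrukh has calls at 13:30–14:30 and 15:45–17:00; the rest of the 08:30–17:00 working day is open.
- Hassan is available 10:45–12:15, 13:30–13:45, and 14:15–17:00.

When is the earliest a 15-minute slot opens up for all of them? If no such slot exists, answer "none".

Farrukh free within 08:30–17:00: 08:30–13:30, 14:30–15:45.
Vera ∩ Farrukh: 08:30–12:00, 13:00–13:15, 14:30–14:45, 15:00–15:15.
Vera ∩ Farrukh ∩ Hassan: 10:45–12:00, 14:30–14:45, 15:00–15:15.
Windows ≥ 15 min: 10:45–12:00, 14:30–14:45, 15:00–15:15.
Earliest such window starts at 10:45.

10:45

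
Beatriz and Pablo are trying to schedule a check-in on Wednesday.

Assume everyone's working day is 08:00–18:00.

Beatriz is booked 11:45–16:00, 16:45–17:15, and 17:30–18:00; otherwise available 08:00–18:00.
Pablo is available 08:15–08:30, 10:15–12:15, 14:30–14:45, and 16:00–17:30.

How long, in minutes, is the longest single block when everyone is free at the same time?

Beatriz free within 08:00–18:00: 08:00–11:45, 16:00–16:45, 17:15–17:30.
Beatriz ∩ Pablo: 08:15–08:30, 10:15–11:45, 16:00–16:45, 17:15–17:30.
Common window lengths: 15, 90, 45, 15 min; longest is 90.

90 minutes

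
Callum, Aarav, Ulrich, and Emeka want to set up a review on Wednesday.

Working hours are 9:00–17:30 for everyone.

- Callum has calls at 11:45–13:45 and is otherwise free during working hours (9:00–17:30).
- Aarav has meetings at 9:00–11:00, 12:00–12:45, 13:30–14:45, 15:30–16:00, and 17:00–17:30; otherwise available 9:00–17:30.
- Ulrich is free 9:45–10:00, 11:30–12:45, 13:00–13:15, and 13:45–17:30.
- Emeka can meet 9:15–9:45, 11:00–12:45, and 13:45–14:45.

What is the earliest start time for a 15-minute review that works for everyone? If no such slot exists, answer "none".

Callum free within 09:00–17:30: 09:00–11:45, 13:45–17:30.
Aarav free within 09:00–17:30: 11:00–12:00, 12:45–13:30, 14:45–15:30, 16:00–17:00.
Callum ∩ Aarav: 11:00–11:45, 14:45–15:30, 16:00–17:00.
Callum ∩ Aarav ∩ Ulrich: 11:30–11:45, 14:45–15:30, 16:00–17:00.
Callum ∩ Aarav ∩ Ulrich ∩ Emeka: 11:30–11:45.
Windows ≥ 15 min: 11:30–11:45.
Earliest such window starts at 11:30.

11:30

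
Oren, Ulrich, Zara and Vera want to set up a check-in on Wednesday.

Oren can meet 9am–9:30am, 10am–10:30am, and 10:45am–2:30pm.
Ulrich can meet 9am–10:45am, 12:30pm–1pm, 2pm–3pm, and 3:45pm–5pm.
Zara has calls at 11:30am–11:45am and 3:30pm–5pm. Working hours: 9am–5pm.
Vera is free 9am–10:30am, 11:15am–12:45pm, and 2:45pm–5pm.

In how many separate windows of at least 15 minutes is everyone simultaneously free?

3

Zara free within 09:00–17:00: 09:00–11:30, 11:45–15:30.
Oren ∩ Ulrich: 09:00–09:30, 10:00–10:30, 12:30–13:00, 14:00–14:30.
Oren ∩ Ulrich ∩ Zara: 09:00–09:30, 10:00–10:30, 12:30–13:00, 14:00–14:30.
Oren ∩ Ulrich ∩ Zara ∩ Vera: 09:00–09:30, 10:00–10:30, 12:30–12:45.
Windows ≥ 15 min: 09:00–09:30, 10:00–10:30, 12:30–12:45.
That's 3 windows.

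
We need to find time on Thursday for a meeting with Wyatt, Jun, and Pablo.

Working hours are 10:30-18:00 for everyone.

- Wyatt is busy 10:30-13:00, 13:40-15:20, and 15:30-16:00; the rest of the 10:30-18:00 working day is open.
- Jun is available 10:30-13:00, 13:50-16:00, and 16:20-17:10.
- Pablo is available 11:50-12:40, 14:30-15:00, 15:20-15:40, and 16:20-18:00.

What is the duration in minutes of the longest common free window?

Wyatt free within 10:30–18:00: 13:00–13:40, 15:20–15:30, 16:00–18:00.
Wyatt ∩ Jun: 15:20–15:30, 16:20–17:10.
Wyatt ∩ Jun ∩ Pablo: 15:20–15:30, 16:20–17:10.
Common window lengths: 10, 50 min; longest is 50.

50 minutes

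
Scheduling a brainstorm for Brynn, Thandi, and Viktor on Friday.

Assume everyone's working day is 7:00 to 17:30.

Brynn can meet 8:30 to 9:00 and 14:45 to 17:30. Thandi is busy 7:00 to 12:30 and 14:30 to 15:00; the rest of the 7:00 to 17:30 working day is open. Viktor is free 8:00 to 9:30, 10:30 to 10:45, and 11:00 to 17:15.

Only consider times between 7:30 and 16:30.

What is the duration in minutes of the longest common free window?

90 minutes

Thandi free within 07:00–17:30: 12:30–14:30, 15:00–17:30.
Brynn ∩ Thandi: 15:00–17:30.
Brynn ∩ Thandi ∩ Viktor: 15:00–17:15.
Restricted to 07:30–16:30: 15:00–16:30.
Single common window of 90 minutes.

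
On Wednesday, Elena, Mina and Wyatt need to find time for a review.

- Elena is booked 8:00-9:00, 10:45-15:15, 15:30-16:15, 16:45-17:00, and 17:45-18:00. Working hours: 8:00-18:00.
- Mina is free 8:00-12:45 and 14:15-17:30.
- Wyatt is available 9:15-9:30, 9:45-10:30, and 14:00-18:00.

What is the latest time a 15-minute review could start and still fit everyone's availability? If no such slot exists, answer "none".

17:15

Elena free within 08:00–18:00: 09:00–10:45, 15:15–15:30, 16:15–16:45, 17:00–17:45.
Elena ∩ Mina: 09:00–10:45, 15:15–15:30, 16:15–16:45, 17:00–17:30.
Elena ∩ Mina ∩ Wyatt: 09:15–09:30, 09:45–10:30, 15:15–15:30, 16:15–16:45, 17:00–17:30.
Windows ≥ 15 min: 09:15–09:30, 09:45–10:30, 15:15–15:30, 16:15–16:45, 17:00–17:30.
Latest start in the last window 17:00–17:30 is 17:30 − 15 min = 17:15.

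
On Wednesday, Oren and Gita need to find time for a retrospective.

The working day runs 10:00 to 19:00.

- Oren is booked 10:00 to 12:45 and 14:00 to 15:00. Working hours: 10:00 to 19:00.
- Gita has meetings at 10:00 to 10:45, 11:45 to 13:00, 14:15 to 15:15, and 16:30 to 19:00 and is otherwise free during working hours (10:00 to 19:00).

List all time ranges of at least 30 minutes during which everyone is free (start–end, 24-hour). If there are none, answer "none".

13:00–14:00, 15:15–16:30

Oren free within 10:00–19:00: 12:45–14:00, 15:00–19:00.
Gita free within 10:00–19:00: 10:45–11:45, 13:00–14:15, 15:15–16:30.
Oren ∩ Gita: 13:00–14:00, 15:15–16:30.
Windows ≥ 30 min: 13:00–14:00, 15:15–16:30.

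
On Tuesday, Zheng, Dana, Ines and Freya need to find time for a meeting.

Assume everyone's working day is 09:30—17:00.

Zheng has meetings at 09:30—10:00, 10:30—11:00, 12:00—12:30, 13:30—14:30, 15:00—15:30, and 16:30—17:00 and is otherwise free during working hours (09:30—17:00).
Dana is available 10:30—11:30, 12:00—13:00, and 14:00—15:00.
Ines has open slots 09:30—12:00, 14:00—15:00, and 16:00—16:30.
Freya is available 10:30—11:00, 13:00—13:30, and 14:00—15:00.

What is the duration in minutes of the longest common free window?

Zheng free within 09:30–17:00: 10:00–10:30, 11:00–12:00, 12:30–13:30, 14:30–15:00, 15:30–16:30.
Zheng ∩ Dana: 11:00–11:30, 12:30–13:00, 14:30–15:00.
Zheng ∩ Dana ∩ Ines: 11:00–11:30, 14:30–15:00.
Zheng ∩ Dana ∩ Ines ∩ Freya: 14:30–15:00.
Single common window of 30 minutes.

30 minutes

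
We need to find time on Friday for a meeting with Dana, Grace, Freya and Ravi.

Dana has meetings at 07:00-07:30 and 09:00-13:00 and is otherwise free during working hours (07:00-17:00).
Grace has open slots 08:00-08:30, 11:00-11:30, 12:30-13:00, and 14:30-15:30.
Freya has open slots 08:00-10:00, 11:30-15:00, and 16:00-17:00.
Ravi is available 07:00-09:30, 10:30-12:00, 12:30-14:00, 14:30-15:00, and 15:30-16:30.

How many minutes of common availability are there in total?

60 minutes

Dana free within 07:00–17:00: 07:30–09:00, 13:00–17:00.
Dana ∩ Grace: 08:00–08:30, 14:30–15:30.
Dana ∩ Grace ∩ Freya: 08:00–08:30, 14:30–15:00.
Dana ∩ Grace ∩ Freya ∩ Ravi: 08:00–08:30, 14:30–15:00.
Total common minutes: 30 + 30 = 60.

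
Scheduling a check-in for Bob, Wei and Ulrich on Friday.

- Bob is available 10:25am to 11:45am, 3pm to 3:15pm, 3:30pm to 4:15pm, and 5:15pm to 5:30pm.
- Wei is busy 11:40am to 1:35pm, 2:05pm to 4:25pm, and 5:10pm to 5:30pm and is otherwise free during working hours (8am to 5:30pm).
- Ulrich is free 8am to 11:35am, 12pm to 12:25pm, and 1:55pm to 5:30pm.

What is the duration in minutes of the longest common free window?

70 minutes

Wei free within 08:00–17:30: 08:00–11:40, 13:35–14:05, 16:25–17:10.
Bob ∩ Wei: 10:25–11:40.
Bob ∩ Wei ∩ Ulrich: 10:25–11:35.
Single common window of 70 minutes.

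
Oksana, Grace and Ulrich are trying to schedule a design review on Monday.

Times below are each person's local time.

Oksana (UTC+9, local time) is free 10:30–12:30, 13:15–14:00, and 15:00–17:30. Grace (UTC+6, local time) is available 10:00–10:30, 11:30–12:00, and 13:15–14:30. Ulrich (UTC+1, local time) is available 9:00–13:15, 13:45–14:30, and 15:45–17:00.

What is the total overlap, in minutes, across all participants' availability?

Oksana → UTC: 01:30–03:30, 04:15–05:00, 06:00–08:30.
Grace → UTC: 04:00–04:30, 05:30–06:00, 07:15–08:30.
Ulrich → UTC: 08:00–12:15, 12:45–13:30, 14:45–16:00.
Oksana ∩ Grace: 04:15–04:30, 07:15–08:30.
Oksana ∩ Grace ∩ Ulrich: 08:00–08:30.
Total common minutes: 30.

30 minutes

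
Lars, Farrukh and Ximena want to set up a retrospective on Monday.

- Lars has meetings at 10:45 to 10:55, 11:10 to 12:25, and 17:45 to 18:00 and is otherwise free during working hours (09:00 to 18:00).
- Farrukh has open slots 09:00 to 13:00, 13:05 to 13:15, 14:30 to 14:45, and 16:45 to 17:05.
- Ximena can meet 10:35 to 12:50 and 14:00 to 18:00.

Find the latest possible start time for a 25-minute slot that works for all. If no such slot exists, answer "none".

Lars free within 09:00–18:00: 09:00–10:45, 10:55–11:10, 12:25–17:45.
Lars ∩ Farrukh: 09:00–10:45, 10:55–11:10, 12:25–13:00, 13:05–13:15, 14:30–14:45, 16:45–17:05.
Lars ∩ Farrukh ∩ Ximena: 10:35–10:45, 10:55–11:10, 12:25–12:50, 14:30–14:45, 16:45–17:05.
Windows ≥ 25 min: 12:25–12:50.
Latest start in the last window 12:25–12:50 is 12:50 − 25 min = 12:25.

12:25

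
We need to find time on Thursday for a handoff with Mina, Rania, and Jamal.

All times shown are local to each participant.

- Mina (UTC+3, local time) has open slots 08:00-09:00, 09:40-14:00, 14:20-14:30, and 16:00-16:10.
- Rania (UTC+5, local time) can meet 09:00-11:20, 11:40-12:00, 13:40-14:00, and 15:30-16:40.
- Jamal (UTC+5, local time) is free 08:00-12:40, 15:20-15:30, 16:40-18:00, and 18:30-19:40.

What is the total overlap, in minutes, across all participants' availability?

Mina → UTC: 05:00–06:00, 06:40–11:00, 11:20–11:30, 13:00–13:10.
Rania → UTC: 04:00–06:20, 06:40–07:00, 08:40–09:00, 10:30–11:40.
Jamal → UTC: 03:00–07:40, 10:20–10:30, 11:40–13:00, 13:30–14:40.
Mina ∩ Rania: 05:00–06:00, 06:40–07:00, 08:40–09:00, 10:30–11:00, 11:20–11:30.
Mina ∩ Rania ∩ Jamal: 05:00–06:00, 06:40–07:00.
Total common minutes: 60 + 20 = 80.

80 minutes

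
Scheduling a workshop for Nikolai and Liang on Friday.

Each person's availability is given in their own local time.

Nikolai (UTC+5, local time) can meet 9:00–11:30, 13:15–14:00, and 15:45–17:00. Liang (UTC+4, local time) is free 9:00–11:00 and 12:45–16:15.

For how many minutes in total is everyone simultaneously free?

180 minutes

Nikolai → UTC: 04:00–06:30, 08:15–09:00, 10:45–12:00.
Liang → UTC: 05:00–07:00, 08:45–12:15.
Nikolai ∩ Liang: 05:00–06:30, 08:45–09:00, 10:45–12:00.
Total common minutes: 90 + 15 + 75 = 180.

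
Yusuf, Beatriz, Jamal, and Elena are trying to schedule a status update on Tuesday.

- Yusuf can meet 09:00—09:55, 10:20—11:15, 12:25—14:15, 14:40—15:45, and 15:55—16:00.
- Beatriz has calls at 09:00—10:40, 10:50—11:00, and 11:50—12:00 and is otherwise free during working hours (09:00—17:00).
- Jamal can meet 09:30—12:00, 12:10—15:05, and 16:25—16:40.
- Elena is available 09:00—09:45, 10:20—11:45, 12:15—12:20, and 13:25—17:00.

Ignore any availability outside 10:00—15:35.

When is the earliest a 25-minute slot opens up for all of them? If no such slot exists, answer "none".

13:25

Beatriz free within 09:00–17:00: 10:40–10:50, 11:00–11:50, 12:00–17:00.
Yusuf ∩ Beatriz: 10:40–10:50, 11:00–11:15, 12:25–14:15, 14:40–15:45, 15:55–16:00.
Yusuf ∩ Beatriz ∩ Jamal: 10:40–10:50, 11:00–11:15, 12:25–14:15, 14:40–15:05.
Yusuf ∩ Beatriz ∩ Jamal ∩ Elena: 10:40–10:50, 11:00–11:15, 13:25–14:15, 14:40–15:05.
Restricted to 10:00–15:35: 10:40–10:50, 11:00–11:15, 13:25–14:15, 14:40–15:05.
Windows ≥ 25 min: 13:25–14:15, 14:40–15:05.
Earliest such window starts at 13:25.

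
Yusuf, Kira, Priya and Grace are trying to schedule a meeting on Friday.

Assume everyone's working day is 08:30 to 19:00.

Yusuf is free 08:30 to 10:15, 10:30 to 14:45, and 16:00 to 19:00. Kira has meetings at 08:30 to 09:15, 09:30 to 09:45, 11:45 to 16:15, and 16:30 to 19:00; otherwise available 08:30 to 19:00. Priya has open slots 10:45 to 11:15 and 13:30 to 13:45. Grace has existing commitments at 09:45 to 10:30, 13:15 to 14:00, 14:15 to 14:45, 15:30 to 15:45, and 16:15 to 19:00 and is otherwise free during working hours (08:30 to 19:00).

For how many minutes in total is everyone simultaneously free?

30 minutes

Kira free within 08:30–19:00: 09:15–09:30, 09:45–11:45, 16:15–16:30.
Grace free within 08:30–19:00: 08:30–09:45, 10:30–13:15, 14:00–14:15, 14:45–15:30, 15:45–16:15.
Yusuf ∩ Kira: 09:15–09:30, 09:45–10:15, 10:30–11:45, 16:15–16:30.
Yusuf ∩ Kira ∩ Priya: 10:45–11:15.
Yusuf ∩ Kira ∩ Priya ∩ Grace: 10:45–11:15.
Total common minutes: 30.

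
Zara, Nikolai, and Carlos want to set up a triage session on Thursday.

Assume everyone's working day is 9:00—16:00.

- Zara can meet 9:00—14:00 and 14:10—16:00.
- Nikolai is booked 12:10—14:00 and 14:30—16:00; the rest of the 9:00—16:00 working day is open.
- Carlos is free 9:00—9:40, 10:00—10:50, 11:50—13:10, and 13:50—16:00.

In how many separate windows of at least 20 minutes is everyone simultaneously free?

4

Nikolai free within 09:00–16:00: 09:00–12:10, 14:00–14:30.
Zara ∩ Nikolai: 09:00–12:10, 14:10–14:30.
Zara ∩ Nikolai ∩ Carlos: 09:00–09:40, 10:00–10:50, 11:50–12:10, 14:10–14:30.
Windows ≥ 20 min: 09:00–09:40, 10:00–10:50, 11:50–12:10, 14:10–14:30.
That's 4 windows.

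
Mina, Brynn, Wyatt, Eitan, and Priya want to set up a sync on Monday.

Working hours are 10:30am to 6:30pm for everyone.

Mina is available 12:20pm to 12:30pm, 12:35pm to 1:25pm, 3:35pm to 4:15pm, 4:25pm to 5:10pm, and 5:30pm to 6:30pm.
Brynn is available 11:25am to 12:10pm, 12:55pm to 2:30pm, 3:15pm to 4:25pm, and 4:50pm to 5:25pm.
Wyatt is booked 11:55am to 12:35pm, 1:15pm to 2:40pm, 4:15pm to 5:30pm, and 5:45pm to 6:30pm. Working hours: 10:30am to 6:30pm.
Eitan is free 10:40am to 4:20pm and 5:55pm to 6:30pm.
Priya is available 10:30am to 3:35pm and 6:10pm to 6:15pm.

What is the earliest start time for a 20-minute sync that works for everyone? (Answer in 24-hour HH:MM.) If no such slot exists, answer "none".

Wyatt free within 10:30–18:30: 10:30–11:55, 12:35–13:15, 14:40–16:15, 17:30–17:45.
Mina ∩ Brynn: 12:55–13:25, 15:35–16:15, 16:50–17:10.
Mina ∩ Brynn ∩ Wyatt: 12:55–13:15, 15:35–16:15.
Mina ∩ Brynn ∩ Wyatt ∩ Eitan: 12:55–13:15, 15:35–16:15.
Mina ∩ Brynn ∩ Wyatt ∩ Eitan ∩ Priya: 12:55–13:15.
Windows ≥ 20 min: 12:55–13:15.
Earliest such window starts at 12:55.

12:55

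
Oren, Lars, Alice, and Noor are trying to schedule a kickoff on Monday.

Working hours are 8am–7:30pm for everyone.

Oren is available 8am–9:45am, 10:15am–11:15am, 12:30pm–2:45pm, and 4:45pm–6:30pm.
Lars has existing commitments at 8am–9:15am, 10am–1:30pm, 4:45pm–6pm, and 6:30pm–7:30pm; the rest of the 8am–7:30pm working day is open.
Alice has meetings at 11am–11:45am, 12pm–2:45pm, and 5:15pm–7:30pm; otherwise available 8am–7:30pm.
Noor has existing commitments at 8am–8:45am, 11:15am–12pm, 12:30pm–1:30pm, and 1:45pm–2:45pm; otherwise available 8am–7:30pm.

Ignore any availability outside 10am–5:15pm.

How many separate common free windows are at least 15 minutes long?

0

Lars free within 08:00–19:30: 09:15–10:00, 13:30–16:45, 18:00–18:30.
Alice free within 08:00–19:30: 08:00–11:00, 11:45–12:00, 14:45–17:15.
Noor free within 08:00–19:30: 08:45–11:15, 12:00–12:30, 13:30–13:45, 14:45–19:30.
Oren ∩ Lars: 09:15–09:45, 13:30–14:45, 18:00–18:30.
Oren ∩ Lars ∩ Alice: 09:15–09:45.
Oren ∩ Lars ∩ Alice ∩ Noor: 09:15–09:45.
Restricted to 10:00–17:15: (none).
Windows ≥ 15 min: (none).
That's 0 windows.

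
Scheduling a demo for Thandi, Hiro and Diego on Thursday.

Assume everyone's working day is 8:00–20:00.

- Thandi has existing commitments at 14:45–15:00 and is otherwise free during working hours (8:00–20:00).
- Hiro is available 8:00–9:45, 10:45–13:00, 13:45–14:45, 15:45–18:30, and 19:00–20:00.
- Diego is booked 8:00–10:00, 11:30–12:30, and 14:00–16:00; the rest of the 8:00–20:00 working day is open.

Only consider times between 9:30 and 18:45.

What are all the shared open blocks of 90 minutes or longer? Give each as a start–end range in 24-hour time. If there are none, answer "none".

Thandi free within 08:00–20:00: 08:00–14:45, 15:00–20:00.
Diego free within 08:00–20:00: 10:00–11:30, 12:30–14:00, 16:00–20:00.
Thandi ∩ Hiro: 08:00–09:45, 10:45–13:00, 13:45–14:45, 15:45–18:30, 19:00–20:00.
Thandi ∩ Hiro ∩ Diego: 10:45–11:30, 12:30–13:00, 13:45–14:00, 16:00–18:30, 19:00–20:00.
Restricted to 09:30–18:45: 10:45–11:30, 12:30–13:00, 13:45–14:00, 16:00–18:30.
Windows ≥ 90 min: 16:00–18:30.

16:00–18:30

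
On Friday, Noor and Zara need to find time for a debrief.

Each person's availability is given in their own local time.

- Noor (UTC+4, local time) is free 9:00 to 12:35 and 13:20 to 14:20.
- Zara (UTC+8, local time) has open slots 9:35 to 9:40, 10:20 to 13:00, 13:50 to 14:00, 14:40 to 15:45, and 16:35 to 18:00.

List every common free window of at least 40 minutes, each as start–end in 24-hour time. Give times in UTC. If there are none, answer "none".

Noor → UTC: 05:00–08:35, 09:20–10:20.
Zara → UTC: 01:35–01:40, 02:20–05:00, 05:50–06:00, 06:40–07:45, 08:35–10:00.
Noor ∩ Zara: 05:50–06:00, 06:40–07:45, 09:20–10:00.
Windows ≥ 40 min: 06:40–07:45, 09:20–10:00.

06:40–07:45, 09:20–10:00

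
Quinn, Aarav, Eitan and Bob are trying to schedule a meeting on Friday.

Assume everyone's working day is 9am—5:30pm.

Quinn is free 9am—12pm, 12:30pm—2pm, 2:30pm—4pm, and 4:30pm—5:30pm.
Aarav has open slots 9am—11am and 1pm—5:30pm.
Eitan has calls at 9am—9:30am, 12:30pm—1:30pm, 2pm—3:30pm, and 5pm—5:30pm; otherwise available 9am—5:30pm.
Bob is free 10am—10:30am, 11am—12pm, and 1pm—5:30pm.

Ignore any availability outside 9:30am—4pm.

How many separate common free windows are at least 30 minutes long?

Eitan free within 09:00–17:30: 09:30–12:30, 13:30–14:00, 15:30–17:00.
Quinn ∩ Aarav: 09:00–11:00, 13:00–14:00, 14:30–16:00, 16:30–17:30.
Quinn ∩ Aarav ∩ Eitan: 09:30–11:00, 13:30–14:00, 15:30–16:00, 16:30–17:00.
Quinn ∩ Aarav ∩ Eitan ∩ Bob: 10:00–10:30, 13:30–14:00, 15:30–16:00, 16:30–17:00.
Restricted to 09:30–16:00: 10:00–10:30, 13:30–14:00, 15:30–16:00.
Windows ≥ 30 min: 10:00–10:30, 13:30–14:00, 15:30–16:00.
That's 3 windows.

3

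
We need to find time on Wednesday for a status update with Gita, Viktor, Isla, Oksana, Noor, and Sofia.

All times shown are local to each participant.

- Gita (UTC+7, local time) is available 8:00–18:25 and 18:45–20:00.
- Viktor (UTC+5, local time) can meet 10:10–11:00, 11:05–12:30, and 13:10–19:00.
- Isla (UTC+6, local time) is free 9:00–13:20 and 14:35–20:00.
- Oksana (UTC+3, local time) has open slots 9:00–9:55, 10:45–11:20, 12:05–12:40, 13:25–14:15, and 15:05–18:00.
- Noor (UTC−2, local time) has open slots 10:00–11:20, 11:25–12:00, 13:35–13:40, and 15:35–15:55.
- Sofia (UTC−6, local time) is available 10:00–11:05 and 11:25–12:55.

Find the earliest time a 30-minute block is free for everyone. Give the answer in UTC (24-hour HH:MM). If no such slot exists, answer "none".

none

Gita → UTC: 01:00–11:25, 11:45–13:00.
Viktor → UTC: 05:10–06:00, 06:05–07:30, 08:10–14:00.
Isla → UTC: 03:00–07:20, 08:35–14:00.
Oksana → UTC: 06:00–06:55, 07:45–08:20, 09:05–09:40, 10:25–11:15, 12:05–15:00.
Noor → UTC: 12:00–13:20, 13:25–14:00, 15:35–15:40, 17:35–17:55.
Sofia → UTC: 16:00–17:05, 17:25–18:55.
Gita ∩ Viktor: 05:10–06:00, 06:05–07:30, 08:10–11:25, 11:45–13:00.
Gita ∩ Viktor ∩ Isla: 05:10–06:00, 06:05–07:20, 08:35–11:25, 11:45–13:00.
Gita ∩ Viktor ∩ Isla ∩ Oksana: 06:05–06:55, 09:05–09:40, 10:25–11:15, 12:05–13:00.
Gita ∩ Viktor ∩ Isla ∩ Oksana ∩ Noor: 12:05–13:00.
Gita ∩ Viktor ∩ Isla ∩ Oksana ∩ Noor ∩ Sofia: (none).
Windows ≥ 30 min: (none).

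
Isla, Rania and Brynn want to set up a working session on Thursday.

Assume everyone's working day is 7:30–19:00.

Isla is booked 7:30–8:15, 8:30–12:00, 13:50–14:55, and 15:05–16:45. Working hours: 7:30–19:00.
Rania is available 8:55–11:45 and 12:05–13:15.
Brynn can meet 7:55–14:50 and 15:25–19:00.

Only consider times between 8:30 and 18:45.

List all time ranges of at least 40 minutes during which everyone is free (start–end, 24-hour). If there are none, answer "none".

12:05–13:15

Isla free within 07:30–19:00: 08:15–08:30, 12:00–13:50, 14:55–15:05, 16:45–19:00.
Isla ∩ Rania: 12:05–13:15.
Isla ∩ Rania ∩ Brynn: 12:05–13:15.
Restricted to 08:30–18:45: 12:05–13:15.
Windows ≥ 40 min: 12:05–13:15.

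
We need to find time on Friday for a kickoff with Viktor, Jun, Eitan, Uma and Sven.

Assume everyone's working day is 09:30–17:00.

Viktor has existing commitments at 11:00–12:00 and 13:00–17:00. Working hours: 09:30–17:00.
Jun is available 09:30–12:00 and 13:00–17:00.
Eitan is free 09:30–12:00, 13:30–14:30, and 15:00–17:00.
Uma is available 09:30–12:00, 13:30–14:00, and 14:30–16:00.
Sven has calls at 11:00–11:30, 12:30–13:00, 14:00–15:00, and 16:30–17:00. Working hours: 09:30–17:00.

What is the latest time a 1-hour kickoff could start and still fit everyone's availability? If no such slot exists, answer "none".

10:00

Viktor free within 09:30–17:00: 09:30–11:00, 12:00–13:00.
Sven free within 09:30–17:00: 09:30–11:00, 11:30–12:30, 13:00–14:00, 15:00–16:30.
Viktor ∩ Jun: 09:30–11:00.
Viktor ∩ Jun ∩ Eitan: 09:30–11:00.
Viktor ∩ Jun ∩ Eitan ∩ Uma: 09:30–11:00.
Viktor ∩ Jun ∩ Eitan ∩ Uma ∩ Sven: 09:30–11:00.
Windows ≥ 60 min: 09:30–11:00.
Latest start in the last window 09:30–11:00 is 11:00 − 60 min = 10:00.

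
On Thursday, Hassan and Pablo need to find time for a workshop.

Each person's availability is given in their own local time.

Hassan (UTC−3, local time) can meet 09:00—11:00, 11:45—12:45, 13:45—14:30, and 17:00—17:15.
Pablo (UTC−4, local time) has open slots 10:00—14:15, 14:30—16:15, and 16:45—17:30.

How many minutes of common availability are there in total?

120 minutes

Hassan → UTC: 12:00–14:00, 14:45–15:45, 16:45–17:30, 20:00–20:15.
Pablo → UTC: 14:00–18:15, 18:30–20:15, 20:45–21:30.
Hassan ∩ Pablo: 14:45–15:45, 16:45–17:30, 20:00–20:15.
Total common minutes: 60 + 45 + 15 = 120.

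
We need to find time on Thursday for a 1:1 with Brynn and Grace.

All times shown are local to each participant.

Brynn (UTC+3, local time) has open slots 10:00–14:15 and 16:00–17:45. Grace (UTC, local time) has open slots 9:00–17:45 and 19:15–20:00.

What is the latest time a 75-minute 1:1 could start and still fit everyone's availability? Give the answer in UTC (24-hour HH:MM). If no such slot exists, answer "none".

13:30

Brynn → UTC: 07:00–11:15, 13:00–14:45.
Grace → UTC: 09:00–17:45, 19:15–20:00.
Brynn ∩ Grace: 09:00–11:15, 13:00–14:45.
Windows ≥ 75 min: 09:00–11:15, 13:00–14:45.
Latest start in the last window 13:00–14:45 is 14:45 − 75 min = 13:30.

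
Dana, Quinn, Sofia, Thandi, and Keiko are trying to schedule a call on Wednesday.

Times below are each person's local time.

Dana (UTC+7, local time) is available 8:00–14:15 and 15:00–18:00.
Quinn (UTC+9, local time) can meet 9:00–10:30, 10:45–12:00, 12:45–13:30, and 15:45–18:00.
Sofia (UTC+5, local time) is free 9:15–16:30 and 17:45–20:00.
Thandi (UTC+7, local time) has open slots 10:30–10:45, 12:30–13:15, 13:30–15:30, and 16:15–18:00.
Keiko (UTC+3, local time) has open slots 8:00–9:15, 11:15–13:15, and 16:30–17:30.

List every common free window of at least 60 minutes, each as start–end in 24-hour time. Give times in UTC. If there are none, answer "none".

none

Dana → UTC: 01:00–07:15, 08:00–11:00.
Quinn → UTC: 00:00–01:30, 01:45–03:00, 03:45–04:30, 06:45–09:00.
Sofia → UTC: 04:15–11:30, 12:45–15:00.
Thandi → UTC: 03:30–03:45, 05:30–06:15, 06:30–08:30, 09:15–11:00.
Keiko → UTC: 05:00–06:15, 08:15–10:15, 13:30–14:30.
Dana ∩ Quinn: 01:00–01:30, 01:45–03:00, 03:45–04:30, 06:45–07:15, 08:00–09:00.
Dana ∩ Quinn ∩ Sofia: 04:15–04:30, 06:45–07:15, 08:00–09:00.
Dana ∩ Quinn ∩ Sofia ∩ Thandi: 06:45–07:15, 08:00–08:30.
Dana ∩ Quinn ∩ Sofia ∩ Thandi ∩ Keiko: 08:15–08:30.
Windows ≥ 60 min: (none).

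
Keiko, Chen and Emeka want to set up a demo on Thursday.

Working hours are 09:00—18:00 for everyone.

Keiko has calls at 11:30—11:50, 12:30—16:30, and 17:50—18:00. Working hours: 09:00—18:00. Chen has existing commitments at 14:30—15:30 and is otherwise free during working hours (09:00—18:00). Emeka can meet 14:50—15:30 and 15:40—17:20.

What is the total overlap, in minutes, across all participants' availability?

50 minutes

Keiko free within 09:00–18:00: 09:00–11:30, 11:50–12:30, 16:30–17:50.
Chen free within 09:00–18:00: 09:00–14:30, 15:30–18:00.
Keiko ∩ Chen: 09:00–11:30, 11:50–12:30, 16:30–17:50.
Keiko ∩ Chen ∩ Emeka: 16:30–17:20.
Total common minutes: 50.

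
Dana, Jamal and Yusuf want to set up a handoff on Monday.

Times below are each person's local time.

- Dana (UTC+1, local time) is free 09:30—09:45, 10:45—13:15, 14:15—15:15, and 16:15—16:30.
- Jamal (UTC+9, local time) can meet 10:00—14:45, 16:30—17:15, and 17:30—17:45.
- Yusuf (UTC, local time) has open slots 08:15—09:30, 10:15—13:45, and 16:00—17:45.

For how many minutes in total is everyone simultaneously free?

15 minutes

Dana → UTC: 08:30–08:45, 09:45–12:15, 13:15–14:15, 15:15–15:30.
Jamal → UTC: 01:00–05:45, 07:30–08:15, 08:30–08:45.
Yusuf → UTC: 08:15–09:30, 10:15–13:45, 16:00–17:45.
Dana ∩ Jamal: 08:30–08:45.
Dana ∩ Jamal ∩ Yusuf: 08:30–08:45.
Total common minutes: 15.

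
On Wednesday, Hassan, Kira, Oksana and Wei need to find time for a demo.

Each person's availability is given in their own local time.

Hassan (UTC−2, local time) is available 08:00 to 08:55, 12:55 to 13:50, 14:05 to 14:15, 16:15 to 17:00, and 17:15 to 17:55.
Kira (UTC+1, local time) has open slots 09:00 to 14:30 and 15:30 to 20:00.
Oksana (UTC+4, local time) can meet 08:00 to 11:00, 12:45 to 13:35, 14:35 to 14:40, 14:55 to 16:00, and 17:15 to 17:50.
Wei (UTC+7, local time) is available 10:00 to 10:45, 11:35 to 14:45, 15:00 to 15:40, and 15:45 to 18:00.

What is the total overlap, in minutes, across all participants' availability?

Hassan → UTC: 10:00–10:55, 14:55–15:50, 16:05–16:15, 18:15–19:00, 19:15–19:55.
Kira → UTC: 08:00–13:30, 14:30–19:00.
Oksana → UTC: 04:00–07:00, 08:45–09:35, 10:35–10:40, 10:55–12:00, 13:15–13:50.
Wei → UTC: 03:00–03:45, 04:35–07:45, 08:00–08:40, 08:45–11:00.
Hassan ∩ Kira: 10:00–10:55, 14:55–15:50, 16:05–16:15, 18:15–19:00.
Hassan ∩ Kira ∩ Oksana: 10:35–10:40.
Hassan ∩ Kira ∩ Oksana ∩ Wei: 10:35–10:40.
Total common minutes: 5.

5 minutes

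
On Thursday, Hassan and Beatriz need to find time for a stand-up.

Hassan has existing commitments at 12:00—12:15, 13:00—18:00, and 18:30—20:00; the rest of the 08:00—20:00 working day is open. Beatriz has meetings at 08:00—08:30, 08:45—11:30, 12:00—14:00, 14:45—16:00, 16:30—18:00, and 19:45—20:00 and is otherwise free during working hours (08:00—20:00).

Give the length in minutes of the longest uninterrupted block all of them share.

Hassan free within 08:00–20:00: 08:00–12:00, 12:15–13:00, 18:00–18:30.
Beatriz free within 08:00–20:00: 08:30–08:45, 11:30–12:00, 14:00–14:45, 16:00–16:30, 18:00–19:45.
Hassan ∩ Beatriz: 08:30–08:45, 11:30–12:00, 18:00–18:30.
Common window lengths: 15, 30, 30 min; longest is 30.

30 minutes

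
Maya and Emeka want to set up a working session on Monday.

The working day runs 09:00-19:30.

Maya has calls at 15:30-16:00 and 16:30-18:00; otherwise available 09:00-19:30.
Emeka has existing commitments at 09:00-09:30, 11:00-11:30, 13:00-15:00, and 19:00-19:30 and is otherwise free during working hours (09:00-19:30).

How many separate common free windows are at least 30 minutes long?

5

Maya free within 09:00–19:30: 09:00–15:30, 16:00–16:30, 18:00–19:30.
Emeka free within 09:00–19:30: 09:30–11:00, 11:30–13:00, 15:00–19:00.
Maya ∩ Emeka: 09:30–11:00, 11:30–13:00, 15:00–15:30, 16:00–16:30, 18:00–19:00.
Windows ≥ 30 min: 09:30–11:00, 11:30–13:00, 15:00–15:30, 16:00–16:30, 18:00–19:00.
That's 5 windows.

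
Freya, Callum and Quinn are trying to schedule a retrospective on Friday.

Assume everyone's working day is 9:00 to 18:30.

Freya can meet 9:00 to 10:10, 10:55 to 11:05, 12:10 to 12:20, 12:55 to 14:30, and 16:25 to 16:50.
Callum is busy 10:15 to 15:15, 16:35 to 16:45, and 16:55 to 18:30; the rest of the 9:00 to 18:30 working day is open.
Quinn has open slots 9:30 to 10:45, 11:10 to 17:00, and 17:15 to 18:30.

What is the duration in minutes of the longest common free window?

40 minutes

Callum free within 09:00–18:30: 09:00–10:15, 15:15–16:35, 16:45–16:55.
Freya ∩ Callum: 09:00–10:10, 16:25–16:35, 16:45–16:50.
Freya ∩ Callum ∩ Quinn: 09:30–10:10, 16:25–16:35, 16:45–16:50.
Common window lengths: 40, 10, 5 min; longest is 40.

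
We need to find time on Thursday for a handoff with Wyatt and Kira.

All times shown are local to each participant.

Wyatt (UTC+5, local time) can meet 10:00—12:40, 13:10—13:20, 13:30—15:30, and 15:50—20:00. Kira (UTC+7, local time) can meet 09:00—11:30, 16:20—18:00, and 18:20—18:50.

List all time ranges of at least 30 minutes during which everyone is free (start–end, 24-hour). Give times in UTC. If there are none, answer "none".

Wyatt → UTC: 05:00–07:40, 08:10–08:20, 08:30–10:30, 10:50–15:00.
Kira → UTC: 02:00–04:30, 09:20–11:00, 11:20–11:50.
Wyatt ∩ Kira: 09:20–10:30, 10:50–11:00, 11:20–11:50.
Windows ≥ 30 min: 09:20–10:30, 11:20–11:50.

09:20–10:30, 11:20–11:50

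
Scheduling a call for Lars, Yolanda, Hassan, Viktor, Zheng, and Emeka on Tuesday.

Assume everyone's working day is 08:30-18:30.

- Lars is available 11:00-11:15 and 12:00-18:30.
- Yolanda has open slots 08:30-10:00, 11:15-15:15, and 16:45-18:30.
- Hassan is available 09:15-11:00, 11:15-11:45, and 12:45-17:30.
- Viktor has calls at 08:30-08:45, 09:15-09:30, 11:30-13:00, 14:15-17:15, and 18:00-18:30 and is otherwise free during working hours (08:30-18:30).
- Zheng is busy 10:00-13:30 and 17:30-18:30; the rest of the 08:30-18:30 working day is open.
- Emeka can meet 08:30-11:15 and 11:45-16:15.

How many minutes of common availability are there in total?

Viktor free within 08:30–18:30: 08:45–09:15, 09:30–11:30, 13:00–14:15, 17:15–18:00.
Zheng free within 08:30–18:30: 08:30–10:00, 13:30–17:30.
Lars ∩ Yolanda: 12:00–15:15, 16:45–18:30.
Lars ∩ Yolanda ∩ Hassan: 12:45–15:15, 16:45–17:30.
Lars ∩ Yolanda ∩ Hassan ∩ Viktor: 13:00–14:15, 17:15–17:30.
Lars ∩ Yolanda ∩ Hassan ∩ Viktor ∩ Zheng: 13:30–14:15, 17:15–17:30.
Lars ∩ Yolanda ∩ Hassan ∩ Viktor ∩ Zheng ∩ Emeka: 13:30–14:15.
Total common minutes: 45.

45 minutes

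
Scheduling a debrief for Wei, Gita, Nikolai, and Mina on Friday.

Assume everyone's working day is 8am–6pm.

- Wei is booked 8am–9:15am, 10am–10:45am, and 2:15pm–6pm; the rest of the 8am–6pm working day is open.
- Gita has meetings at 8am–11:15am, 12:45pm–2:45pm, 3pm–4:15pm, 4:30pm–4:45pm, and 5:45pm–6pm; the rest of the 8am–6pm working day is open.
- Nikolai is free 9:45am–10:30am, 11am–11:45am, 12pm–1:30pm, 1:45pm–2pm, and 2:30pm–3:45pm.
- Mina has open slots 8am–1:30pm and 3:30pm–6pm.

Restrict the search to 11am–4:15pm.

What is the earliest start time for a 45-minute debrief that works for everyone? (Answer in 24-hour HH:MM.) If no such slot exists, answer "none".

12:00

Wei free within 08:00–18:00: 09:15–10:00, 10:45–14:15.
Gita free within 08:00–18:00: 11:15–12:45, 14:45–15:00, 16:15–16:30, 16:45–17:45.
Wei ∩ Gita: 11:15–12:45.
Wei ∩ Gita ∩ Nikolai: 11:15–11:45, 12:00–12:45.
Wei ∩ Gita ∩ Nikolai ∩ Mina: 11:15–11:45, 12:00–12:45.
Restricted to 11:00–16:15: 11:15–11:45, 12:00–12:45.
Windows ≥ 45 min: 12:00–12:45.
Earliest such window starts at 12:00.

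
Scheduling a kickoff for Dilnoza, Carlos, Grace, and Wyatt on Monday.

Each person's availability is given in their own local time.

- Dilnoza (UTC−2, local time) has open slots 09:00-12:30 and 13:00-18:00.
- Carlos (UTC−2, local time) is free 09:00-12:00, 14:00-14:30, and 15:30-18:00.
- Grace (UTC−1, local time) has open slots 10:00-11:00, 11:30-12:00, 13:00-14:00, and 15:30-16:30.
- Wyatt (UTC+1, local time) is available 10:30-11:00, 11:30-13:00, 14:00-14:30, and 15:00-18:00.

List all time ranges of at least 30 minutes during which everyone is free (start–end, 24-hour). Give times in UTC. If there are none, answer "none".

Dilnoza → UTC: 11:00–14:30, 15:00–20:00.
Carlos → UTC: 11:00–14:00, 16:00–16:30, 17:30–20:00.
Grace → UTC: 11:00–12:00, 12:30–13:00, 14:00–15:00, 16:30–17:30.
Wyatt → UTC: 09:30–10:00, 10:30–12:00, 13:00–13:30, 14:00–17:00.
Dilnoza ∩ Carlos: 11:00–14:00, 16:00–16:30, 17:30–20:00.
Dilnoza ∩ Carlos ∩ Grace: 11:00–12:00, 12:30–13:00.
Dilnoza ∩ Carlos ∩ Grace ∩ Wyatt: 11:00–12:00.
Windows ≥ 30 min: 11:00–12:00.

11:00–12:00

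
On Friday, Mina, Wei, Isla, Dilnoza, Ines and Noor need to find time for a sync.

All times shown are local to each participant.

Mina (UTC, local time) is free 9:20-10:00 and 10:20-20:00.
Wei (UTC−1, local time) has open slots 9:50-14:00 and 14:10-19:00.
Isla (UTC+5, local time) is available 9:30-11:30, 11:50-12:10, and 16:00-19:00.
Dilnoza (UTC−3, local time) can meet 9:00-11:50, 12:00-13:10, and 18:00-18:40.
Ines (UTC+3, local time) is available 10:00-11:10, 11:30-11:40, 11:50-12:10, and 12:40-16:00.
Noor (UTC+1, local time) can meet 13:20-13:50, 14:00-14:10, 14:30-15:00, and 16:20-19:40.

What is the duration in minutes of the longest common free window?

Mina → UTC: 09:20–10:00, 10:20–20:00.
Wei → UTC: 10:50–15:00, 15:10–20:00.
Isla → UTC: 04:30–06:30, 06:50–07:10, 11:00–14:00.
Dilnoza → UTC: 12:00–14:50, 15:00–16:10, 21:00–21:40.
Ines → UTC: 07:00–08:10, 08:30–08:40, 08:50–09:10, 09:40–13:00.
Noor → UTC: 12:20–12:50, 13:00–13:10, 13:30–14:00, 15:20–18:40.
Mina ∩ Wei: 10:50–15:00, 15:10–20:00.
Mina ∩ Wei ∩ Isla: 11:00–14:00.
Mina ∩ Wei ∩ Isla ∩ Dilnoza: 12:00–14:00.
Mina ∩ Wei ∩ Isla ∩ Dilnoza ∩ Ines: 12:00–13:00.
Mina ∩ Wei ∩ Isla ∩ Dilnoza ∩ Ines ∩ Noor: 12:20–12:50.
Single common window of 30 minutes.

30 minutes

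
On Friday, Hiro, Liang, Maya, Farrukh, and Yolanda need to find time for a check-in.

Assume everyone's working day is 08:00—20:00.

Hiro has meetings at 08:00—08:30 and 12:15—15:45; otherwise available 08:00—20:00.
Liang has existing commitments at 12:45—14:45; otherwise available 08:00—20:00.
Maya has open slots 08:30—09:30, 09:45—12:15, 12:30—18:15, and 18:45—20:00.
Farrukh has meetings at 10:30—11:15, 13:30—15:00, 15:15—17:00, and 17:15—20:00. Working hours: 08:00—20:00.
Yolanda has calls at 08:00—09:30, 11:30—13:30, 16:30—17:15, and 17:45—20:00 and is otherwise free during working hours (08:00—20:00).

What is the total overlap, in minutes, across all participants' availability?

Hiro free within 08:00–20:00: 08:30–12:15, 15:45–20:00.
Liang free within 08:00–20:00: 08:00–12:45, 14:45–20:00.
Farrukh free within 08:00–20:00: 08:00–10:30, 11:15–13:30, 15:00–15:15, 17:00–17:15.
Yolanda free within 08:00–20:00: 09:30–11:30, 13:30–16:30, 17:15–17:45.
Hiro ∩ Liang: 08:30–12:15, 15:45–20:00.
Hiro ∩ Liang ∩ Maya: 08:30–09:30, 09:45–12:15, 15:45–18:15, 18:45–20:00.
Hiro ∩ Liang ∩ Maya ∩ Farrukh: 08:30–09:30, 09:45–10:30, 11:15–12:15, 17:00–17:15.
Hiro ∩ Liang ∩ Maya ∩ Farrukh ∩ Yolanda: 09:45–10:30, 11:15–11:30.
Total common minutes: 45 + 15 = 60.

60 minutes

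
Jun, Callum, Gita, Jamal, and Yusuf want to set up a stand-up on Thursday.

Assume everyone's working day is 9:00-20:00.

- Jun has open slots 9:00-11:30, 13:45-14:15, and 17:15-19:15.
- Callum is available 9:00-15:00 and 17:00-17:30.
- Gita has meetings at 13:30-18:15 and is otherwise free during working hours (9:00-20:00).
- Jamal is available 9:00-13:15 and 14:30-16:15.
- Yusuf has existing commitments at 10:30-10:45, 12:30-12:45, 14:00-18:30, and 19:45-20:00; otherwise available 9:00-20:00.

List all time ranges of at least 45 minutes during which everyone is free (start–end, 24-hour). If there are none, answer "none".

Gita free within 09:00–20:00: 09:00–13:30, 18:15–20:00.
Yusuf free within 09:00–20:00: 09:00–10:30, 10:45–12:30, 12:45–14:00, 18:30–19:45.
Jun ∩ Callum: 09:00–11:30, 13:45–14:15, 17:15–17:30.
Jun ∩ Callum ∩ Gita: 09:00–11:30.
Jun ∩ Callum ∩ Gita ∩ Jamal: 09:00–11:30.
Jun ∩ Callum ∩ Gita ∩ Jamal ∩ Yusuf: 09:00–10:30, 10:45–11:30.
Windows ≥ 45 min: 09:00–10:30, 10:45–11:30.

09:00–10:30, 10:45–11:30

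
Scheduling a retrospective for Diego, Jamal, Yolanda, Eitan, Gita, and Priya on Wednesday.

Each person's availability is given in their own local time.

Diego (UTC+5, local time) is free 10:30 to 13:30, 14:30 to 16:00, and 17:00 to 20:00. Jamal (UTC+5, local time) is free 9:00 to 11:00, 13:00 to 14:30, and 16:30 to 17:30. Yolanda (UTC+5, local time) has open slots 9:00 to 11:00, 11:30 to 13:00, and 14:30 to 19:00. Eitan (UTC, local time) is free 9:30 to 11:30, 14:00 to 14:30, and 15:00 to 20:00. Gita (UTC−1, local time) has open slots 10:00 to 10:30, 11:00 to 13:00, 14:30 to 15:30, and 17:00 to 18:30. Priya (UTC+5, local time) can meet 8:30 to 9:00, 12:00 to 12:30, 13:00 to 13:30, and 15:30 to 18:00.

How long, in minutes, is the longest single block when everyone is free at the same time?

0 minutes

Diego → UTC: 05:30–08:30, 09:30–11:00, 12:00–15:00.
Jamal → UTC: 04:00–06:00, 08:00–09:30, 11:30–12:30.
Yolanda → UTC: 04:00–06:00, 06:30–08:00, 09:30–14:00.
Eitan → UTC: 09:30–11:30, 14:00–14:30, 15:00–20:00.
Gita → UTC: 11:00–11:30, 12:00–14:00, 15:30–16:30, 18:00–19:30.
Priya → UTC: 03:30–04:00, 07:00–07:30, 08:00–08:30, 10:30–13:00.
Diego ∩ Jamal: 05:30–06:00, 08:00–08:30, 12:00–12:30.
Diego ∩ Jamal ∩ Yolanda: 05:30–06:00, 12:00–12:30.
Diego ∩ Jamal ∩ Yolanda ∩ Eitan: (none).
Diego ∩ Jamal ∩ Yolanda ∩ Eitan ∩ Gita: (none).
Diego ∩ Jamal ∩ Yolanda ∩ Eitan ∩ Gita ∩ Priya: (none).
No common window.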